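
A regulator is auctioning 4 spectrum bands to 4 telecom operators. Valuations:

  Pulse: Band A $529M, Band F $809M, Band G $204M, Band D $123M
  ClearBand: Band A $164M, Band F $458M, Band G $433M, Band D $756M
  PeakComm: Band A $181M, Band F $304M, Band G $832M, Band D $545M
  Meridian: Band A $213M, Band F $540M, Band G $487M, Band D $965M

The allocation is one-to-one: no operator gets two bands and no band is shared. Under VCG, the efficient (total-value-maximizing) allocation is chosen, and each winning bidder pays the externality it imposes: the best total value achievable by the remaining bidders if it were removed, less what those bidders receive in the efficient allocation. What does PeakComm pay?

PeakComm pays $255M.

Efficient allocation: Pulse→Band A ($529M), ClearBand→Band F ($458M), PeakComm→Band G ($832M), Meridian→Band D ($965M); total welfare W = $2784M.
PeakComm receives Band G at value $832M, so the others get W − 832 = $1952M.
Without PeakComm: best allocation of the remaining 3 bidders over all 4 bands is Pulse→Band F ($809M), ClearBand→Band G ($433M), Meridian→Band D ($965M), total $2207M.
VCG payment = (others' best without PeakComm) − (others' welfare with PeakComm) = 2207 − 1952 = $255M.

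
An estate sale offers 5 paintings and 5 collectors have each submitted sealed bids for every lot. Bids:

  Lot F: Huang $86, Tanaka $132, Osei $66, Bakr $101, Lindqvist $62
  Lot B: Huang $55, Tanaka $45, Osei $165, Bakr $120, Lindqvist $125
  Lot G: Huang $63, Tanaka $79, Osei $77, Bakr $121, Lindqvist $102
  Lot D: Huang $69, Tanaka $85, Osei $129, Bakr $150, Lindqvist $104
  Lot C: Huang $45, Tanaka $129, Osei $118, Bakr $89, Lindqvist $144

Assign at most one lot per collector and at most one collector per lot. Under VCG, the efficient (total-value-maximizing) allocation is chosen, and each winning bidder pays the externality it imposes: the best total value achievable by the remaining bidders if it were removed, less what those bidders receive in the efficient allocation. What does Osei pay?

Efficient allocation: Huang→Lot G ($63), Tanaka→Lot F ($132), Osei→Lot B ($165), Bakr→Lot D ($150), Lindqvist→Lot C ($144); total welfare W = $654.
Osei receives Lot B at value $165, so the others get W − 165 = $489.
Without Osei: best allocation of the remaining 4 bidders over all 5 lots is Huang→Lot F ($86), Tanaka→Lot C ($129), Bakr→Lot D ($150), Lindqvist→Lot B ($125), total $490.
VCG payment = (others' best without Osei) − (others' welfare with Osei) = 490 − 489 = $1.

Osei pays $1.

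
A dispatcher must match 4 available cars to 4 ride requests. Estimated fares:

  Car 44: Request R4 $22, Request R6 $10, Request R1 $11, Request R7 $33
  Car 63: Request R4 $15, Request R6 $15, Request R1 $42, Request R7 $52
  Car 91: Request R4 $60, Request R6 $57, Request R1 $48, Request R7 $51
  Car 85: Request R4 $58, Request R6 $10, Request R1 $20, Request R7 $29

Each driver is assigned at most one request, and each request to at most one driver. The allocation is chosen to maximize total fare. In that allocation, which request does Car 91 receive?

Car 91 receives Request R6.

Optimal: Car 44→Request R7 ($33), Car 63→Request R1 ($42), Car 91→Request R6 ($57), Car 85→Request R4 ($58) — total 33+42+57+58 = $190.
Max-entry greedy (repeatedly take the single best remaining cell) gives $142, worse by 48.
Every other assignment is strictly worse.
Car 91's own top request is Request R4 ($60), but forcing Car 91→Request R4 and reassigning the rest optimally gives only $145 — worse by 45.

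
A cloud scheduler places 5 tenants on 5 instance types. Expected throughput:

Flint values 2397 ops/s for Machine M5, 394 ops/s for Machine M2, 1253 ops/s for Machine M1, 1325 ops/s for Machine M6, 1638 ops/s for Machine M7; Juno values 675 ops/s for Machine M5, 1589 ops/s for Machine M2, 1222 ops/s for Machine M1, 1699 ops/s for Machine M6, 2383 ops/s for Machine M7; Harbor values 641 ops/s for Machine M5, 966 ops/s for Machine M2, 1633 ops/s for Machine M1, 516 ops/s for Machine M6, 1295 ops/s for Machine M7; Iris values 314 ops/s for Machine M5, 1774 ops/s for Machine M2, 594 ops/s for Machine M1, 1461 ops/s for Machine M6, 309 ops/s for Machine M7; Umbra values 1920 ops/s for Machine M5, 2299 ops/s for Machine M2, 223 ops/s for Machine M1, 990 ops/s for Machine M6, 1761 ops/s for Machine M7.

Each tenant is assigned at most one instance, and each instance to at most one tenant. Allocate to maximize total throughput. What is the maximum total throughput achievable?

Optimal: Flint→Machine M5 (2397 ops/s), Juno→Machine M7 (2383 ops/s), Harbor→Machine M1 (1633 ops/s), Iris→Machine M6 (1461 ops/s), Umbra→Machine M2 (2299 ops/s) — total 2397+2383+1633+1461+2299 = 10173 ops/s.
Column-greedy (each instance in turn goes to its best remaining tenant) gives 8337 ops/s, worse by 1836.

Maximum total: 10173 ops/s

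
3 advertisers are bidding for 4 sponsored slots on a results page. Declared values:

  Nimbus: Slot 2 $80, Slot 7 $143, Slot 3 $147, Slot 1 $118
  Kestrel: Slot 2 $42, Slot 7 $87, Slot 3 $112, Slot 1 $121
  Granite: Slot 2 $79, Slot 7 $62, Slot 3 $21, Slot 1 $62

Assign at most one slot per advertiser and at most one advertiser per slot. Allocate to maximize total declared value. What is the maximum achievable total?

Maximum total: $347

This is the linear assignment problem.
Optimal: Nimbus→Slot 3 ($147), Kestrel→Slot 1 ($121), Granite→Slot 2 ($79) — total 147+121+79 = $347.
Next-best assignment: Nimbus→Slot 7, Kestrel→Slot 1, Granite→Slot 2 = $343.
Swapping Granite↔Kestrel (Granite→Slot 1 $62, Kestrel→Slot 2 $42) loses 96.
No other one-to-one assignment exceeds $347.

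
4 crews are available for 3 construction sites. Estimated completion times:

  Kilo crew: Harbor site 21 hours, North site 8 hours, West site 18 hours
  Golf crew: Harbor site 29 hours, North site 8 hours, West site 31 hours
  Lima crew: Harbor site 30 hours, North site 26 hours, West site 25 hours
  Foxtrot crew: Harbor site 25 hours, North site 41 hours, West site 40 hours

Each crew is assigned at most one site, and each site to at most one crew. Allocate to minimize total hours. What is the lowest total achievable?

Minimum total: 51 hours

Optimal: Foxtrot crew→Harbor site (25 hours), Golf crew→North site (8 hours), Kilo crew→West site (18 hours) — total 25+8+18 = 51 hours.
Row-greedy (each crew in turn takes its cheapest remaining site) gives 62 hours, worse by 11.
Next-best assignment: Kilo crew→Harbor site, Golf crew→North site, Lima crew→West site = 54 hours.
Checked against all permutations: 51 hours is optimal.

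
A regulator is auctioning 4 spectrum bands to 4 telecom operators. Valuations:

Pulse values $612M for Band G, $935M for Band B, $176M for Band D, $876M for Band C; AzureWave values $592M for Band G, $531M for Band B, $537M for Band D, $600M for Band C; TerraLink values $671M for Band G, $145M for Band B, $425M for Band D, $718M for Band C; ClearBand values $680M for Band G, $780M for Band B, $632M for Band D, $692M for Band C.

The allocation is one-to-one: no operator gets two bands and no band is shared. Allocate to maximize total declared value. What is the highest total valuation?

Max total: $2877M

This is a one-to-one assignment (maximum-weight bipartite matching).
Optimal: Pulse→Band B ($935M), AzureWave→Band G ($592M), TerraLink→Band C ($718M), ClearBand→Band D ($632M) — total 935+592+718+632 = $2877M.
Column-greedy (each band in turn goes to its best remaining operator) gives $2870M, worse by 7.
Next-best assignment: Pulse→Band B, AzureWave→Band D, TerraLink→Band C, ClearBand→Band G = $2870M.
Swapping TerraLink↔ClearBand (TerraLink→Band D $425M, ClearBand→Band C $692M) loses 233.
No other one-to-one assignment exceeds $2877M.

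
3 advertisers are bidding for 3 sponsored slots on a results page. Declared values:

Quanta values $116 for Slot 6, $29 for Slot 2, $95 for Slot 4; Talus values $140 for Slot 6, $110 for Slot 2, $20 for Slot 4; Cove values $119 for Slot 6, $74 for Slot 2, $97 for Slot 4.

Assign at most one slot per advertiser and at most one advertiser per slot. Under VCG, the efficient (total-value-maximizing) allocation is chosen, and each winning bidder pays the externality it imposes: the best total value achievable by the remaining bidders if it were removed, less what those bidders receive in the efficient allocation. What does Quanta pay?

Quanta pays $8.

Efficient allocation: Quanta→Slot 4 ($95), Talus→Slot 2 ($110), Cove→Slot 6 ($119); total welfare W = $324.
Quanta receives Slot 4 at value $95, so the others get W − 95 = $229.
Without Quanta: best allocation of the remaining 2 bidders over all 3 slots is Talus→Slot 6 ($140), Cove→Slot 4 ($97), total $237.
VCG payment = (others' best without Quanta) − (others' welfare with Quanta) = 237 − 229 = $8.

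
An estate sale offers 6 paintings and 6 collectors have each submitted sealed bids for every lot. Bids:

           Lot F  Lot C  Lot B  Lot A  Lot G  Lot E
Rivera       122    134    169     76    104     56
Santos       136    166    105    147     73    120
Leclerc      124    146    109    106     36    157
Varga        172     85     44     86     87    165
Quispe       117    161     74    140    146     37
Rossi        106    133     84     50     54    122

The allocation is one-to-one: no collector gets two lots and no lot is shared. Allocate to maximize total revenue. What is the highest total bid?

Max total: $924

Optimal: Rivera→Lot B ($169), Santos→Lot A ($147), Leclerc→Lot E ($157), Varga→Lot F ($172), Quispe→Lot G ($146), Rossi→Lot C ($133) — total 169+147+157+172+146+133 = $924.
Row-greedy (each collector in turn takes its best remaining lot) gives $860, worse by 64.
Swapping Varga↔Rossi (Varga→Lot C $85, Rossi→Lot F $106) loses 114.
Checked against all permutations: $924 is optimal.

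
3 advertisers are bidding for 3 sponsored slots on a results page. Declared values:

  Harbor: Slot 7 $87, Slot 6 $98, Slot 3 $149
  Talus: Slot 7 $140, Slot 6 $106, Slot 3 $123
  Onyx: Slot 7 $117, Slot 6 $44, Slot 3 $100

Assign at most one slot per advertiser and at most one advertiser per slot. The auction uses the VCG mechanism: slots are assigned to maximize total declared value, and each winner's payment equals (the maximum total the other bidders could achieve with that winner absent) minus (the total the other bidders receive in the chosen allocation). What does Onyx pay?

Onyx pays $34.

Efficient allocation: Harbor→Slot 3 ($149), Talus→Slot 6 ($106), Onyx→Slot 7 ($117); total welfare W = $372.
Onyx receives Slot 7 at value $117, so the others get W − 117 = $255.
Without Onyx: best allocation of the remaining 2 bidders over all 3 slots is Harbor→Slot 3 ($149), Talus→Slot 7 ($140), total $289.
VCG payment = (others' best without Onyx) − (others' welfare with Onyx) = 289 − 255 = $34.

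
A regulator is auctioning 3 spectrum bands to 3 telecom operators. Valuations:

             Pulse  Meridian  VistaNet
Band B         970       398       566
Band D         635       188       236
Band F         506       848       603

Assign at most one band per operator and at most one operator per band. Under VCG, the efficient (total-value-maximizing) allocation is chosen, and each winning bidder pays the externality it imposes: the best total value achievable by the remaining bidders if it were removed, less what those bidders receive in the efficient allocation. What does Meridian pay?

Meridian pays $367M.

Efficient allocation: Pulse→Band B ($970M), Meridian→Band F ($848M), VistaNet→Band D ($236M); total welfare W = $2054M.
Meridian receives Band F at value $848M, so the others get W − 848 = $1206M.
Without Meridian: best allocation of the remaining 2 bidders over all 3 bands is Pulse→Band B ($970M), VistaNet→Band F ($603M), total $1573M.
VCG payment = (others' best without Meridian) − (others' welfare with Meridian) = 1573 − 1206 = $367M.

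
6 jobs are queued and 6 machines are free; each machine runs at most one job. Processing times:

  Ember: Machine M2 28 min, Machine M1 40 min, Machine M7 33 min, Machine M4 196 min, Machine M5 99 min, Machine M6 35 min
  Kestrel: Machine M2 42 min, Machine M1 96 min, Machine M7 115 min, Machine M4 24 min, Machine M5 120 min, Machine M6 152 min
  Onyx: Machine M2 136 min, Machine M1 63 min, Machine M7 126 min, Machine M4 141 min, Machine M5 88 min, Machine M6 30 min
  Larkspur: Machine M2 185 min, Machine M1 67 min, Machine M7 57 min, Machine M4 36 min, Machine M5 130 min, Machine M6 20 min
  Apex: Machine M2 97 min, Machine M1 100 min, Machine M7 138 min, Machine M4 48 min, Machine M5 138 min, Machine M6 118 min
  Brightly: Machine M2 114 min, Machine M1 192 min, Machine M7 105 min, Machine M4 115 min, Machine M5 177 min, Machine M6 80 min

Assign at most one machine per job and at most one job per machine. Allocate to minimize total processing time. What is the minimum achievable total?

Minimum total: 343 min

This is a one-to-one assignment (minimum-cost bipartite matching).
Optimal: Ember→Machine M1 (40 min), Kestrel→Machine M2 (42 min), Onyx→Machine M5 (88 min), Larkspur→Machine M6 (20 min), Apex→Machine M4 (48 min), Brightly→Machine M7 (105 min) — total 40+42+88+20+48+105 = 343 min.
Column-greedy (each machine in turn goes to its cheapest remaining job) gives 390 min, worse by 47.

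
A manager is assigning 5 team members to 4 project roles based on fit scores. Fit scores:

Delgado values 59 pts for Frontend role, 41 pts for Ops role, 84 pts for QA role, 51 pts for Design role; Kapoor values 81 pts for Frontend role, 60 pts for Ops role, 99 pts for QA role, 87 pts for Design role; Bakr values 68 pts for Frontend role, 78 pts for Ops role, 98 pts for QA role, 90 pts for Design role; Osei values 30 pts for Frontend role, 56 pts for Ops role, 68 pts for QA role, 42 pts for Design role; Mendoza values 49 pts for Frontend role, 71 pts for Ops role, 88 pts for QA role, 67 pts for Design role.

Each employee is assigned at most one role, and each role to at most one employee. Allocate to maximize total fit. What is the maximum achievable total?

Max total: 326 pts

Optimal: Kapoor→Frontend role (81 pts), Mendoza→Ops role (71 pts), Delgado→QA role (84 pts), Bakr→Design role (90 pts) — total 81+71+84+90 = 326 pts.
Row-greedy (each employee in turn takes its best remaining role) gives 279 pts, worse by 47.
Checked against all permutations: 326 pts is optimal.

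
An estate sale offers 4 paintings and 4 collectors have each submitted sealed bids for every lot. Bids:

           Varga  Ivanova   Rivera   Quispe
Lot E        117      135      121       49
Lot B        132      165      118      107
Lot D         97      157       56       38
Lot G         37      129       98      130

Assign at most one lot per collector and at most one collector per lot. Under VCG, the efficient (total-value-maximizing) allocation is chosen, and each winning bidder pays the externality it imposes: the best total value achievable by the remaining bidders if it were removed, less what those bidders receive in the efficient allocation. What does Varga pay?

Efficient allocation: Varga→Lot B ($132), Ivanova→Lot D ($157), Rivera→Lot E ($121), Quispe→Lot G ($130); total welfare W = $540.
Varga receives Lot B at value $132, so the others get W − 132 = $408.
Without Varga: best allocation of the remaining 3 bidders over all 4 lots is Ivanova→Lot B ($165), Rivera→Lot E ($121), Quispe→Lot G ($130), total $416.
VCG payment = (others' best without Varga) − (others' welfare with Varga) = 416 − 408 = $8.

Varga pays $8.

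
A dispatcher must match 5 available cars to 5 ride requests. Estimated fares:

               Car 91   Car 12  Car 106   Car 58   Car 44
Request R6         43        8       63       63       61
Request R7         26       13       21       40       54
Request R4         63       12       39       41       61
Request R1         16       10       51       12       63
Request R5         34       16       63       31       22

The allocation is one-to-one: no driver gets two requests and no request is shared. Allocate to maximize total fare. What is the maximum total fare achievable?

Max total: $265

Optimal: Car 91→Request R4 ($63), Car 12→Request R7 ($13), Car 106→Request R5 ($63), Car 58→Request R6 ($63), Car 44→Request R1 ($63) — total 63+13+63+63+63 = $265.
Next-best assignment: Car 91→Request R4, Car 12→Request R1, Car 106→Request R5, Car 58→Request R6, Car 44→Request R7 = $253.
Swapping Car 12↔Car 44 (Car 12→Request R1 $10, Car 44→Request R7 $54) loses 12.
No other one-to-one assignment exceeds $265.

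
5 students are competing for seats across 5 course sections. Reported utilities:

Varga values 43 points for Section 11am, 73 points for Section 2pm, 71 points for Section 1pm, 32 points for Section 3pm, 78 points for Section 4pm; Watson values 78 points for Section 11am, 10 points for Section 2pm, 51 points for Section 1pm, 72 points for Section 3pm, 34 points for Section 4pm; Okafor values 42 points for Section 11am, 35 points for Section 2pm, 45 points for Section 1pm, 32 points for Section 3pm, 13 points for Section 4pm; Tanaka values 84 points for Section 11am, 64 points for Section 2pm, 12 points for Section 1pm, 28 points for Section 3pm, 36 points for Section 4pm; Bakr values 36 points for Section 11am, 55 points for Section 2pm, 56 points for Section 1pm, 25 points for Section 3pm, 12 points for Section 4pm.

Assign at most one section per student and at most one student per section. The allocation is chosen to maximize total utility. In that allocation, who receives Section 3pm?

Watson receives Section 3pm.

Optimal: Varga→Section 4pm (78 points), Watson→Section 3pm (72 points), Okafor→Section 1pm (45 points), Tanaka→Section 11am (84 points), Bakr→Section 2pm (55 points) — total 78+72+45+84+55 = 334 points.
Max-entry greedy (repeatedly take the single best remaining cell) gives 325 points, worse by 9.
Next-best assignment: Varga→Section 4pm, Watson→Section 3pm, Okafor→Section 2pm, Tanaka→Section 11am, Bakr→Section 1pm = 325 points.
Swapping Varga↔Watson (Varga→Section 3pm 32 points, Watson→Section 4pm 34 points) loses 84.
Watson's own top section is Section 11am (78 points), but forcing Watson→Section 11am and reassigning the rest optimally gives only 308 points — worse by 26.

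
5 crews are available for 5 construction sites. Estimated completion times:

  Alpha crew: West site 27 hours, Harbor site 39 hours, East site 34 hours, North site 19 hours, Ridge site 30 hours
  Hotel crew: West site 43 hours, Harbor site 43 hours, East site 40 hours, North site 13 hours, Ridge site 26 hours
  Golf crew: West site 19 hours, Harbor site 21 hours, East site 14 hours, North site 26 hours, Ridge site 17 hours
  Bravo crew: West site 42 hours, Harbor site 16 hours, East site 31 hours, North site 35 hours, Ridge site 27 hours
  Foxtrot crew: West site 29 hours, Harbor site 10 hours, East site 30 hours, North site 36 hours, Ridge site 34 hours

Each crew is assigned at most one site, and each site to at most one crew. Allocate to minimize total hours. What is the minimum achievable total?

Min total: 91 hours

Treat this as an assignment problem: match each crew to one site.
Optimal: Alpha crew→West site (27 hours), Hotel crew→North site (13 hours), Golf crew→East site (14 hours), Bravo crew→Ridge site (27 hours), Foxtrot crew→Harbor site (10 hours) — total 27+13+14+27+10 = 91 hours.
Column-greedy (each site in turn goes to its cheapest remaining crew) gives 103 hours, worse by 12.
No other one-to-one assignment undercuts 91 hours.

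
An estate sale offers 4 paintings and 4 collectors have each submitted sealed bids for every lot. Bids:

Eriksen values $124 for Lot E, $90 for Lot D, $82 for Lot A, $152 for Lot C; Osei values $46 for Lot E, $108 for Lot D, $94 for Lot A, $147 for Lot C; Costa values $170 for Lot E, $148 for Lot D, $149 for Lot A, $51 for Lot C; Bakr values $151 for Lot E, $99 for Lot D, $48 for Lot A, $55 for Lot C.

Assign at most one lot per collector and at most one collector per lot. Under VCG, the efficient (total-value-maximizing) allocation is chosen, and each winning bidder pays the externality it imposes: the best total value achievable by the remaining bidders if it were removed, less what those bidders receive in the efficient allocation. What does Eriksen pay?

Efficient allocation: Eriksen→Lot C ($152), Osei→Lot D ($108), Costa→Lot A ($149), Bakr→Lot E ($151); total welfare W = $560.
Eriksen receives Lot C at value $152, so the others get W − 152 = $408.
Without Eriksen: best allocation of the remaining 3 bidders over all 4 lots is Osei→Lot C ($147), Costa→Lot A ($149), Bakr→Lot E ($151), total $447.
VCG payment = (others' best without Eriksen) − (others' welfare with Eriksen) = 447 − 408 = $39.

Eriksen pays $39.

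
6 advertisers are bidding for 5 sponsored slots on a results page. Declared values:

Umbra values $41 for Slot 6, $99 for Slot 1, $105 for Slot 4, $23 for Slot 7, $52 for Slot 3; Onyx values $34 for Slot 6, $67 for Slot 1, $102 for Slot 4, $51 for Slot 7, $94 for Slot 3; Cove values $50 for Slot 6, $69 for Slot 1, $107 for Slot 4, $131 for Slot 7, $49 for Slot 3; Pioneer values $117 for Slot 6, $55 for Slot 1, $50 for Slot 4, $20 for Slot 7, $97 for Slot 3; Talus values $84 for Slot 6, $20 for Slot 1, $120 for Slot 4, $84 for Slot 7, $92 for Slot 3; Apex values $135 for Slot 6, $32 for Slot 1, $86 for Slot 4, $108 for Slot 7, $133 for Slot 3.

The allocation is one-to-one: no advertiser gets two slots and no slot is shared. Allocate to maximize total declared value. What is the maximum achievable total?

Maximum total: $600

Treat this as an assignment problem: match each advertiser to one slot.
Optimal: Pioneer→Slot 6 ($117), Umbra→Slot 1 ($99), Talus→Slot 4 ($120), Cove→Slot 7 ($131), Apex→Slot 3 ($133) — total 117+99+120+131+133 = $600.
Column-greedy (each slot in turn goes to its best remaining advertiser) gives $582, worse by 18.
Checked against all permutations: $600 is optimal.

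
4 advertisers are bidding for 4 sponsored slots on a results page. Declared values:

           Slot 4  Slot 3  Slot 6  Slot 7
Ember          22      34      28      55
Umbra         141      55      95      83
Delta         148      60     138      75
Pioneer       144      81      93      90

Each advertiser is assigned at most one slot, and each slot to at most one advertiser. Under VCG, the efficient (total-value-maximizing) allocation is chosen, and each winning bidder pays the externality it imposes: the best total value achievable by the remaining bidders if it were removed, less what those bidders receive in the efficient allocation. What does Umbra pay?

Umbra pays $63.

Efficient allocation: Ember→Slot 7 ($55), Umbra→Slot 4 ($141), Delta→Slot 6 ($138), Pioneer→Slot 3 ($81); total welfare W = $415.
Umbra receives Slot 4 at value $141, so the others get W − 141 = $274.
Without Umbra: best allocation of the remaining 3 bidders over all 4 slots is Ember→Slot 7 ($55), Delta→Slot 6 ($138), Pioneer→Slot 4 ($144), total $337.
VCG payment = (others' best without Umbra) − (others' welfare with Umbra) = 337 − 274 = $63.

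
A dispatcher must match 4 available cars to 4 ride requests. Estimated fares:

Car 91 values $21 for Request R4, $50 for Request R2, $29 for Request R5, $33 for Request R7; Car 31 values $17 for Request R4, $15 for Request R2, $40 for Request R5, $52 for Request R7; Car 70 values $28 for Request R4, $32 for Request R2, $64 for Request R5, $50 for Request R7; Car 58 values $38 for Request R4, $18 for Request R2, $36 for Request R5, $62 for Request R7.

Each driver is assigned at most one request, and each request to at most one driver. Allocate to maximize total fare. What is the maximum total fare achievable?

Maximum total: $204

Optimal: Car 91→Request R2 ($50), Car 31→Request R7 ($52), Car 70→Request R5 ($64), Car 58→Request R4 ($38) — total 50+52+64+38 = $204.
Max-entry greedy (repeatedly take the single best remaining cell) gives $193, worse by 11.
Every other assignment is strictly worse.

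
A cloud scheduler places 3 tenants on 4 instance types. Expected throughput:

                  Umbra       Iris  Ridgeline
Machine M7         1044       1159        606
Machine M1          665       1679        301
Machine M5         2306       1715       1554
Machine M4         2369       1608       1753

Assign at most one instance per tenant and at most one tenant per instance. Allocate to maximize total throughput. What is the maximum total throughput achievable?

Max total: 5738 ops/s

Optimal: Umbra→Machine M5 (2306 ops/s), Iris→Machine M1 (1679 ops/s), Ridgeline→Machine M4 (1753 ops/s) — total 2306+1679+1753 = 5738 ops/s.
Row-greedy (each tenant in turn takes its best remaining instance) gives 4690 ops/s, worse by 1048.
Swapping Iris↔Ridgeline (Iris→Machine M4 1608 ops/s, Ridgeline→Machine M1 301 ops/s) loses 1523.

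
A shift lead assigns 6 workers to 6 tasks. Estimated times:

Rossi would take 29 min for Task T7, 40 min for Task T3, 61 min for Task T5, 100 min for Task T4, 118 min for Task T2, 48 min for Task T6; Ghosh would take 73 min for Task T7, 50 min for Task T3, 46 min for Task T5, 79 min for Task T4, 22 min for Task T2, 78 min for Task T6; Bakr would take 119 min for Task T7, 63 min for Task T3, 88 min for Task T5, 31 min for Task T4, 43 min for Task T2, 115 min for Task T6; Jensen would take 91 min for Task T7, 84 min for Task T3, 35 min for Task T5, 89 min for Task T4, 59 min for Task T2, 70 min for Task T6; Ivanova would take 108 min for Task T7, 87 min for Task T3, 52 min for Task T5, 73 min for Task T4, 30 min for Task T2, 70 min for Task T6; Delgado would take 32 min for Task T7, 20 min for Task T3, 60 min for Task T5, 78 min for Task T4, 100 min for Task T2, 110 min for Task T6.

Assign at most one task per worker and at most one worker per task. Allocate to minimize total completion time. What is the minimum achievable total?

This is the linear assignment problem.
Optimal: Rossi→Task T7 (29 min), Ghosh→Task T2 (22 min), Bakr→Task T4 (31 min), Jensen→Task T5 (35 min), Ivanova→Task T6 (70 min), Delgado→Task T3 (20 min) — total 29+22+31+35+70+20 = 207 min.
Next-best assignment: Rossi→Task T7, Ghosh→Task T6, Bakr→Task T4, Jensen→Task T5, Ivanova→Task T2, Delgado→Task T3 = 223 min.
Swapping Bakr↔Ghosh (Bakr→Task T2 43 min, Ghosh→Task T4 79 min) adds 69.

Min total: 207 min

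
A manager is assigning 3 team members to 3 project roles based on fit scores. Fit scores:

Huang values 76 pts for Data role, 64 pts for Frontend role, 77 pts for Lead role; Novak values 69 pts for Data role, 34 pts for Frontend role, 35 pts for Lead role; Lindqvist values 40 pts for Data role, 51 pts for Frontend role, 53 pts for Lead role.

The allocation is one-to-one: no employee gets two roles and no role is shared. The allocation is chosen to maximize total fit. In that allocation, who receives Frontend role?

Lindqvist receives Frontend role.

Optimal: Huang→Lead role (77 pts), Novak→Data role (69 pts), Lindqvist→Frontend role (51 pts) — total 77+69+51 = 197 pts.
Column-greedy (each role in turn goes to its best remaining employee) gives 162 pts, worse by 35.
Lindqvist's own top role is Lead role (53 pts), but forcing Lindqvist→Lead role and reassigning the rest optimally gives only 186 pts — worse by 11.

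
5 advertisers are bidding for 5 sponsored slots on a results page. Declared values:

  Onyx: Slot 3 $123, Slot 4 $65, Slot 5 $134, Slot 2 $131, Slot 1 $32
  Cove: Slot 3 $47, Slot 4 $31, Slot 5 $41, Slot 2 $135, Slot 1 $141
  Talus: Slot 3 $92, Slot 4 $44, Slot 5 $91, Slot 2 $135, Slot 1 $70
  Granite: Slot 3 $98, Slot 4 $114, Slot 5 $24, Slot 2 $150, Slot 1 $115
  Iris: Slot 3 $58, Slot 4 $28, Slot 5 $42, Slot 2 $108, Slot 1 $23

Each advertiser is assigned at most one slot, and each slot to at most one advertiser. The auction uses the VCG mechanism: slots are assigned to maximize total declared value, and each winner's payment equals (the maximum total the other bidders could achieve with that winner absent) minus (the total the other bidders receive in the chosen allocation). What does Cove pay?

Efficient allocation: Onyx→Slot 5 ($134), Cove→Slot 1 ($141), Talus→Slot 3 ($92), Granite→Slot 4 ($114), Iris→Slot 2 ($108); total welfare W = $589.
Cove receives Slot 1 at value $141, so the others get W − 141 = $448.
Without Cove: best allocation of the remaining 4 bidders over all 5 slots is Onyx→Slot 5 ($134), Talus→Slot 3 ($92), Granite→Slot 1 ($115), Iris→Slot 2 ($108), total $449.
VCG payment = (others' best without Cove) − (others' welfare with Cove) = 449 − 448 = $1.

Cove pays $1.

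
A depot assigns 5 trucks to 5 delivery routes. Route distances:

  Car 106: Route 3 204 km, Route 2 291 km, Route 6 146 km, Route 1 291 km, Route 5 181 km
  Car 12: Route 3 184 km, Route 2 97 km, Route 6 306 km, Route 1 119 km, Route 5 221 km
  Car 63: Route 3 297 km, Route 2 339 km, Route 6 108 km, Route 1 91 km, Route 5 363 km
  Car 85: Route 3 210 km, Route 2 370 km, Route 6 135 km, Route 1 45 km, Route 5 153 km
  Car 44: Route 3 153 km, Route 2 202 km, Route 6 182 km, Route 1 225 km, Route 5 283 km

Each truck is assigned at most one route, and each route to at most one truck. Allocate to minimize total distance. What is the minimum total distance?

Optimal: Car 106→Route 5 (181 km), Car 12→Route 2 (97 km), Car 63→Route 6 (108 km), Car 85→Route 1 (45 km), Car 44→Route 3 (153 km) — total 181+97+108+45+153 = 584 km.
Row-greedy (each truck in turn takes its cheapest remaining route) gives 640 km, worse by 56.
Swapping Car 44↔Car 12 (Car 44→Route 2 202 km, Car 12→Route 3 184 km) adds 136.

Min total: 584 km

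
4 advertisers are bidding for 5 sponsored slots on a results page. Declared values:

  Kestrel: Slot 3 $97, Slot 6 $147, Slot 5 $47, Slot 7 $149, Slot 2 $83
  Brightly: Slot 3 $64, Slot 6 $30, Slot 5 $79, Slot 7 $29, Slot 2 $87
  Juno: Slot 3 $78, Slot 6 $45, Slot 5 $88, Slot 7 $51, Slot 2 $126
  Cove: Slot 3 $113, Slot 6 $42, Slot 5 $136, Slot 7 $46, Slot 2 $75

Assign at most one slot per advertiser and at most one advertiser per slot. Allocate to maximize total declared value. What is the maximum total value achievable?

Optimal: Kestrel→Slot 7 ($149), Brightly→Slot 3 ($64), Juno→Slot 2 ($126), Cove→Slot 5 ($136) — total 149+64+126+136 = $475.
Row-greedy (each advertiser in turn takes its best remaining slot) gives $437, worse by 38.
Next-best assignment: Kestrel→Slot 6, Brightly→Slot 3, Juno→Slot 2, Cove→Slot 5 = $473.
Swapping Juno↔Cove (Juno→Slot 5 $88, Cove→Slot 2 $75) loses 99.
Checked against all permutations: $475 is optimal.

Maximum total: $475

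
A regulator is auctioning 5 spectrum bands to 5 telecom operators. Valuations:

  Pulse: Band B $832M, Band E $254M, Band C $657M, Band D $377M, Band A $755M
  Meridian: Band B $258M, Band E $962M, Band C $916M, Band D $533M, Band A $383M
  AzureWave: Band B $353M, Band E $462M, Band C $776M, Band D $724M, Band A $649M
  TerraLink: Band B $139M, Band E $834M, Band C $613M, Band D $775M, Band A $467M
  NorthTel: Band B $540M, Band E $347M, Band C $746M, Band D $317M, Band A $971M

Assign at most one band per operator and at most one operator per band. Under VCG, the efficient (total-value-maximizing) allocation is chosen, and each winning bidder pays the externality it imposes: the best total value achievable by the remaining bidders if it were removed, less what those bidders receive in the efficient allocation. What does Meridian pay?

Meridian pays $59M.

Efficient allocation: Pulse→Band B ($832M), Meridian→Band E ($962M), AzureWave→Band C ($776M), TerraLink→Band D ($775M), NorthTel→Band A ($971M); total welfare W = $4316M.
Meridian receives Band E at value $962M, so the others get W − 962 = $3354M.
Without Meridian: best allocation of the remaining 4 bidders over all 5 bands is Pulse→Band B ($832M), AzureWave→Band C ($776M), TerraLink→Band E ($834M), NorthTel→Band A ($971M), total $3413M.
VCG payment = (others' best without Meridian) − (others' welfare with Meridian) = 3413 − 3354 = $59M.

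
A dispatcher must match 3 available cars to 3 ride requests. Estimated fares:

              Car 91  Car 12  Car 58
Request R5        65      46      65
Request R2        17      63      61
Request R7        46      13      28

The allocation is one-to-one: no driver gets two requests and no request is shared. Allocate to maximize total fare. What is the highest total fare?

Optimal: Car 91→Request R7 ($46), Car 12→Request R2 ($63), Car 58→Request R5 ($65) — total 46+63+65 = $174.
Row-greedy (each driver in turn takes its best remaining request) gives $156, worse by 18.
Swapping Car 91↔Car 12 (Car 91→Request R2 $17, Car 12→Request R7 $13) loses 79.
No other one-to-one assignment exceeds $174.

Maximum total: $174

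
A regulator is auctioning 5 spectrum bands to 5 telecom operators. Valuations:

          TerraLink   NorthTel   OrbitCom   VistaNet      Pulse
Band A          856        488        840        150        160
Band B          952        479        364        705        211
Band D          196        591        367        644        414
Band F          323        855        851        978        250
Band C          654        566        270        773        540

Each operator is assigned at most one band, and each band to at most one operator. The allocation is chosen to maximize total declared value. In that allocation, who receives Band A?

OrbitCom receives Band A.

Optimal: TerraLink→Band B ($952M), NorthTel→Band D ($591M), OrbitCom→Band A ($840M), VistaNet→Band F ($978M), Pulse→Band C ($540M) — total 952+591+840+978+540 = $3901M.
Next-best assignment: TerraLink→Band B, NorthTel→Band F, OrbitCom→Band A, VistaNet→Band C, Pulse→Band D = $3834M.
OrbitCom's own top band is Band F ($851M), but forcing OrbitCom→Band F and reassigning the rest optimally gives only $3543M — worse by 358.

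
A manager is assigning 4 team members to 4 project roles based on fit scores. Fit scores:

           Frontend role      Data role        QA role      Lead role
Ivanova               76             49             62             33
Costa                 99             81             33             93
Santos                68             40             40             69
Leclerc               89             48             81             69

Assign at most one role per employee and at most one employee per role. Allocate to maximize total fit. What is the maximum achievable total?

This is a one-to-one assignment (maximum-weight bipartite matching).
Optimal: Ivanova→Frontend role (76 pts), Costa→Data role (81 pts), Santos→Lead role (69 pts), Leclerc→QA role (81 pts) — total 76+81+69+81 = 307 pts.
Max-entry greedy (repeatedly take the single best remaining cell) gives 298 pts, worse by 9.
Swapping Costa↔Leclerc (Costa→QA role 33 pts, Leclerc→Data role 48 pts) loses 81.
Checked against all permutations: 307 pts is optimal.

Max total: 307 pts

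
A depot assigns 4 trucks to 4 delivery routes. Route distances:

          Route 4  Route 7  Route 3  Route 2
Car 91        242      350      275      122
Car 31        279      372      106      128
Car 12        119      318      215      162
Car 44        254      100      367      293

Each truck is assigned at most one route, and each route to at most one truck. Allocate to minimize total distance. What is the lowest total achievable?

Min total: 447 km

Optimal: Car 91→Route 2 (122 km), Car 31→Route 3 (106 km), Car 12→Route 4 (119 km), Car 44→Route 7 (100 km) — total 122+106+119+100 = 447 km.
Next-best assignment: Car 91→Route 4, Car 31→Route 3, Car 12→Route 2, Car 44→Route 7 = 610 km.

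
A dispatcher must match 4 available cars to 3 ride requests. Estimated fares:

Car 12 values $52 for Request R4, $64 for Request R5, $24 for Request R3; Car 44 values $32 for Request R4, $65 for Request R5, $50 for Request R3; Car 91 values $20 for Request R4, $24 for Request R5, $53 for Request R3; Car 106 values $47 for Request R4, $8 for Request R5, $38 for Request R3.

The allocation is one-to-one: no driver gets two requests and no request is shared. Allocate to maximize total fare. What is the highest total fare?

Optimal: Car 12→Request R4 ($52), Car 44→Request R5 ($65), Car 91→Request R3 ($53) — total 52+65+53 = $170.
Next-best assignment: Car 106→Request R4, Car 44→Request R5, Car 91→Request R3 = $165.
Swapping Car 91↔Car 44 (Car 91→Request R5 $24, Car 44→Request R3 $50) loses 44.

Maximum total: $170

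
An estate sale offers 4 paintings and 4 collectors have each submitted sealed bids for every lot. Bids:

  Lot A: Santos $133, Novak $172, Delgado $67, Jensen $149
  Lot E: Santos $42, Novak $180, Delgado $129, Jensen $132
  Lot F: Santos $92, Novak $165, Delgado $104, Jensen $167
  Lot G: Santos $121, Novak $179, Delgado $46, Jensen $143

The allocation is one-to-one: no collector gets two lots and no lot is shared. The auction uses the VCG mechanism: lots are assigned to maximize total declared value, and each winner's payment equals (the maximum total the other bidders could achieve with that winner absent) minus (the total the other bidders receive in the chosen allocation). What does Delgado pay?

Delgado pays $1.

Efficient allocation: Santos→Lot A ($133), Novak→Lot G ($179), Delgado→Lot E ($129), Jensen→Lot F ($167); total welfare W = $608.
Delgado receives Lot E at value $129, so the others get W − 129 = $479.
Without Delgado: best allocation of the remaining 3 bidders over all 4 lots is Santos→Lot A ($133), Novak→Lot E ($180), Jensen→Lot F ($167), total $480.
VCG payment = (others' best without Delgado) − (others' welfare with Delgado) = 480 − 479 = $1.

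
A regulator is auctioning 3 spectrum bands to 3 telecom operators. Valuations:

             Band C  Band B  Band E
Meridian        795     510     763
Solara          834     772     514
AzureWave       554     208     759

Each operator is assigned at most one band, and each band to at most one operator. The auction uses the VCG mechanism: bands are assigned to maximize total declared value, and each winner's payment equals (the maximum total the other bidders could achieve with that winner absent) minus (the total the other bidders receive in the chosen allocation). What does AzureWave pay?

AzureWave pays $30M.

Efficient allocation: Meridian→Band C ($795M), Solara→Band B ($772M), AzureWave→Band E ($759M); total welfare W = $2326M.
AzureWave receives Band E at value $759M, so the others get W − 759 = $1567M.
Without AzureWave: best allocation of the remaining 2 bidders over all 3 bands is Meridian→Band E ($763M), Solara→Band C ($834M), total $1597M.
VCG payment = (others' best without AzureWave) − (others' welfare with AzureWave) = 1597 − 1567 = $30M.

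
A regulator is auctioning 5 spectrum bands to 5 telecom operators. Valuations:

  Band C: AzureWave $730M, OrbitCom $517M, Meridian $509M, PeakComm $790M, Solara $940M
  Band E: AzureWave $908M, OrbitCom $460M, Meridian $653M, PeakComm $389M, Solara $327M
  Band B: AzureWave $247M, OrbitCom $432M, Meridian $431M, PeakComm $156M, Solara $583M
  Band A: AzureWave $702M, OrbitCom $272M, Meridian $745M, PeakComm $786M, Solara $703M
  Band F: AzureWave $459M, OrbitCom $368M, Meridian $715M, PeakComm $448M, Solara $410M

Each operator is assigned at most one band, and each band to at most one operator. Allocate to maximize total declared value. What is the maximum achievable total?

Optimal: AzureWave→Band E ($908M), OrbitCom→Band B ($432M), Meridian→Band F ($715M), PeakComm→Band A ($786M), Solara→Band C ($940M) — total 908+432+715+786+940 = $3781M.
Row-greedy (each operator in turn takes its best remaining band) gives $3201M, worse by 580.

Max total: $3781M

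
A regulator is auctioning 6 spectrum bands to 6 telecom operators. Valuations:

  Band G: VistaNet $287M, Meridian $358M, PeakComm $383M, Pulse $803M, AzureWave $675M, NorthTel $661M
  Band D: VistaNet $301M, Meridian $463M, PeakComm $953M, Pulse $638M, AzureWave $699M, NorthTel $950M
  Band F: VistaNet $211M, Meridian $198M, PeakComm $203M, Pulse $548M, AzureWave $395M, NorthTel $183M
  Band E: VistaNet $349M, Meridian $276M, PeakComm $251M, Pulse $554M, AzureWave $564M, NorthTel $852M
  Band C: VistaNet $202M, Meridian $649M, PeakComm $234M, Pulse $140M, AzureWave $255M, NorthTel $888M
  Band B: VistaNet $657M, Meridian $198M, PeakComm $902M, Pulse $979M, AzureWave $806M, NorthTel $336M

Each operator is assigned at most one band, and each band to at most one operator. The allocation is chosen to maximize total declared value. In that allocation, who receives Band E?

Treat this as an assignment problem: match each operator to one band.
Optimal: VistaNet→Band B ($657M), Meridian→Band C ($649M), PeakComm→Band D ($953M), Pulse→Band F ($548M), AzureWave→Band G ($675M), NorthTel→Band E ($852M) — total 657+649+953+548+675+852 = $4334M.
Max-entry greedy (repeatedly take the single best remaining cell) gives $4042M, worse by 292.
Swapping PeakComm↔Pulse (PeakComm→Band F $203M, Pulse→Band D $638M) loses 660.
NorthTel's own top band is Band D ($950M), but forcing NorthTel→Band D and reassigning the rest optimally gives only $4079M — worse by 255.

NorthTel receives Band E.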